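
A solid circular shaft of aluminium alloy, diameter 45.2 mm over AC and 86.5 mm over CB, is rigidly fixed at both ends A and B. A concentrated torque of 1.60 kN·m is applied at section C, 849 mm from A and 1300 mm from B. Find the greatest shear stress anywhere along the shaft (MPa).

11.3 MPa

Compatibility: T_A·a/J_AC = T_B·b/J_CB with T_A + T_B = T₀.
J_AC = 4.10×10^-7 m⁴, J_CB = 5.50×10^-6 m⁴, so T_A = T₀·(J_AC/a)/((J_AC/a)+(J_CB/b)) = 163.9 N·m, T_B = 1436 N·m.
τ in each portion: τ_AC = 9.04×10^6 Pa, τ_CB = 1.13×10^7 Pa; maximum is in CB.
τ_max = T_CB·r/J = 1436·0.0432/5.50×10^-6 = 1.130×10^7 Pa.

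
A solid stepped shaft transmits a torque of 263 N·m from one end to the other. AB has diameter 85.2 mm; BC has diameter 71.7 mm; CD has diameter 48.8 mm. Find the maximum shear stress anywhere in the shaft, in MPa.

11.5 MPa

Under the same torque, τ_max = 16T/(πd³) is largest where d is smallest — segment CD (d = 48.8 mm).
τ_max = 16·263.0/(π·(0.0488)³) = 1.153×10^7 Pa.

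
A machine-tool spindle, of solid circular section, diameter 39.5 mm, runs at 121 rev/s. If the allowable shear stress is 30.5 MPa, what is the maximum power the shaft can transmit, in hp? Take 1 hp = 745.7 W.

J = πd⁴/32 = π(0.0395)⁴/32 = 2.390×10^-7 m⁴.
T_max = τ_allow·J/r = 3.05×10^7 × 2.390×10^-7 / 0.0198 = 369.1 N·m.
ω = 2π·121 = 760.3 rad/s, so P_max = T_max·ω = 2.806×10^5 W.

376 hp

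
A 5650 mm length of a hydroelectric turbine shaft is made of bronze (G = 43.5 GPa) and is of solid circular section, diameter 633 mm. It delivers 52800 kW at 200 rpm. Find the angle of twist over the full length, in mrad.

20.8 mrad

ω = 2π·200/60 = 20.94 rad/s, so T = P/ω = 52800×10³ / 20.94 = 2.521e6 N·m.
J = πd⁴/32 = π(0.633)⁴/32 = 0.01576 m⁴.
θ = T·L/(G·J) = 2.521e6 × 5.65 / (43.5×10⁹ × 0.01576) = 0.02077 rad.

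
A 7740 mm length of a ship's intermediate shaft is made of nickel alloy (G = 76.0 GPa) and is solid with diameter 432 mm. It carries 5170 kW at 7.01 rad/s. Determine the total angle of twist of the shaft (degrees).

ω = 7.01 rad/s, so T = P/ω = 5170×10³ / 7.010 = 737500 N·m.
J = πd⁴/32 = π(0.432)⁴/32 = 3.419×10^-3 m⁴.
θ = T·L/(G·J) = 737500 × 7.74 / (76.0×10⁹ × 3.419×10^-3) = 0.02197 rad.

1.26°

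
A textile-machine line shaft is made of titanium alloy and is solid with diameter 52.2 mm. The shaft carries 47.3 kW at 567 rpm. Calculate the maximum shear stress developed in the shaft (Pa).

ω = 2π·567/60 = 59.38 rad/s, so T = P/ω = 47.3×10³ / 59.38 = 796.6 N·m.
J = πd⁴/32 = π(0.0522)⁴/32 = 7.289×10^-7 m⁴.
τ_max = T·r/J = 796.6 × 0.0261 / 7.289×10^-7 = 2.852×10^7 Pa.

2.85e7 Pa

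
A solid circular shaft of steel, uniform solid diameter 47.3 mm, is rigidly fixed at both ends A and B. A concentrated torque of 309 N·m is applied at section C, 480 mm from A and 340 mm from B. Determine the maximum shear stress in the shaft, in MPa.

8.71 MPa

With uniform GJ and both ends fixed, compatibility θ_AC = θ_CB gives T_A·a = T_B·b, together with T_A + T_B = T₀.
T_A = T₀·b/(a+b) = 309.0·340/820.0 = 128.1 N·m; T_B = 180.9 N·m.
τ in each portion: τ_AC = 6.17×10^6 Pa, τ_CB = 8.71×10^6 Pa; maximum is in CB.
τ_max = T_CB·r/J = 180.9·0.0236/4.91×10^-7 = 8.705×10^6 Pa.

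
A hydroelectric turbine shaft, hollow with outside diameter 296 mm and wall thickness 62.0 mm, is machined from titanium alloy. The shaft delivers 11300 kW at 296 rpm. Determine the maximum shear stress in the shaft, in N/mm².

80.8 N/mm²

ω = 2π·296/60 = 31.00 rad/s, so T = P/ω = 11300×10³ / 31.00 = 364600 N·m.
J = π(d_o⁴ − d_i⁴)/32 = π(0.296⁴ − 0.172⁴)/32 = 6.677×10^-4 m⁴.
τ_max = T·r/J = 364600 × 0.148 / 6.677×10^-4 = 8.080×10^7 Pa.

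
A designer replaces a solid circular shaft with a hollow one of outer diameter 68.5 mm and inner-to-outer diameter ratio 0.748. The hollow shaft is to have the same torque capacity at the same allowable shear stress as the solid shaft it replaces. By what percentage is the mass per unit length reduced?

Equal τ_max and T ⇒ the solid shaft needs d_s³ = d_o³(1−k⁴), so d_s = 68.5·(1−0.748⁴)^(1/3) = 60.44 mm.
Area ratio A_h/A_s = d_o²(1−k²)/d_s² = (1−k²)/(1−k⁴)^(2/3) = 0.5658.
Mass saving = 1 − 0.5658 = 43.4 %.

43.4 %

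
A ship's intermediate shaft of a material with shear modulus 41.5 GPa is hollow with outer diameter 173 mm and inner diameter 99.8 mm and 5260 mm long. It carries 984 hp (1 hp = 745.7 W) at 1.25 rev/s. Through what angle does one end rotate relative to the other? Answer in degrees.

ω = 2π·1.25 = 7.854 rad/s, so T = P/ω = 984×745.7 / 7.854 = 93430 N·m.
J = π(d_o⁴ − d_i⁴)/32 = π(0.173⁴ − 0.0998⁴)/32 = 7.820×10^-5 m⁴.
θ = T·L/(G·J) = 93430 × 5.26 / (41.5×10⁹ × 7.820×10^-5) = 0.1514 rad.

8.68°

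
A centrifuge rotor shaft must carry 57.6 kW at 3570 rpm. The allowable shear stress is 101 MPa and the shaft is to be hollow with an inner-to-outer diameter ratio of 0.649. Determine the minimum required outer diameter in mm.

ω = 2π·3570/60 = 373.8 rad/s, so T = P/ω = 57.6×10³ / 373.8 = 154.1 N·m.
For a hollow shaft with d_i/d_o = 0.649: τ_max = 16T/(π d_o³ (1−k⁴)), so d_o = [16T/(π τ_allow (1−k⁴))]^(1/3) = [16·154.1/(π·1.01×10^8·0.8226)]^(1/3) = 0.02114 m.

21.1 mm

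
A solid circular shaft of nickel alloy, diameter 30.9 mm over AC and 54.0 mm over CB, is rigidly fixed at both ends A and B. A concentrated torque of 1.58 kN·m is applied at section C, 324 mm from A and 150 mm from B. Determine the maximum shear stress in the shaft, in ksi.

Compatibility: T_A·a/J_AC = T_B·b/J_CB with T_A + T_B = T₀.
J_AC = 8.95×10^-8 m⁴, J_CB = 8.35×10^-7 m⁴, so T_A = T₀·(J_AC/a)/((J_AC/a)+(J_CB/b)) = 74.72 N·m, T_B = 1505 N·m.
τ in each portion: τ_AC = 1.29×10^7 Pa, τ_CB = 4.87×10^7 Pa; maximum is in CB.
τ_max = T_CB·r/J = 1505·0.0270/8.35×10^-7 = 4.869×10^7 Pa.

7.06 ksi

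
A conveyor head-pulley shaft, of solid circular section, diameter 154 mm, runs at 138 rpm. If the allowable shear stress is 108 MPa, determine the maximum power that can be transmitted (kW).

1120 kW

J = πd⁴/32 = π(0.154)⁴/32 = 5.522×10^-5 m⁴.
T_max = τ_allow·J/r = 1.08×10^8 × 5.522×10^-5 / 0.0770 = 77450 N·m.
ω = 2π·138/60 = 14.45 rad/s, so P_max = T_max·ω = 1.119×10^6 W.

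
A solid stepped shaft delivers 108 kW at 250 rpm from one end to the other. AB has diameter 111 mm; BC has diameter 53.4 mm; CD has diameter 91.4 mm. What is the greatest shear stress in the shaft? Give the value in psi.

20000 psi

ω = 2π·250/60 = 26.18 rad/s, so T = P/ω = 108×10³ / 26.18 = 4125 N·m.
Under the same torque, τ_max = 16T/(πd³) is largest where d is smallest — segment BC (d = 53.4 mm).
τ_max = 16·4125/(π·(0.0534)³) = 1.380×10^8 Pa.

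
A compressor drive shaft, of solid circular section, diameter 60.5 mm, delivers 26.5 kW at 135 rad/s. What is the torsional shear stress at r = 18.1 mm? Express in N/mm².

2.70 N/mm²

ω = 135 rad/s, so T = P/ω = 26.5×10³ / 135.0 = 196.3 N·m.
J = πd⁴/32 = π(0.0605)⁴/32 = 1.315×10^-6 m⁴.
Shear stress varies linearly with radius: τ = T·r/J = 196.3 × 0.0181 / 1.315×10^-6 = 2.701×10^6 Pa.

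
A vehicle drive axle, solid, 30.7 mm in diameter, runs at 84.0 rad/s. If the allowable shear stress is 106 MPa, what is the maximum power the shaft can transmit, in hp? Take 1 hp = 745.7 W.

J = πd⁴/32 = π(0.0307)⁴/32 = 8.721×10^-8 m⁴.
T_max = τ_allow·J/r = 1.06×10^8 × 8.721×10^-8 / 0.0153 = 602.2 N·m.
ω = 84.0 rad/s, so P_max = T_max·ω = 5.059×10^4 W.

67.8 hp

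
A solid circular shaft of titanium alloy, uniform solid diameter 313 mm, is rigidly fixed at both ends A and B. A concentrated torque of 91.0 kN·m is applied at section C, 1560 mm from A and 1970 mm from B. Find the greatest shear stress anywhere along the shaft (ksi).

1.22 ksi

With uniform GJ and both ends fixed, compatibility θ_AC = θ_CB gives T_A·a = T_B·b, together with T_A + T_B = T₀.
T_A = T₀·b/(a+b) = 91000·1970/3530 = 50780 N·m; T_B = 40220 N·m.
τ in each portion: τ_AC = 8.43×10^6 Pa, τ_CB = 6.68×10^6 Pa; maximum is in AC.
τ_max = T_AC·r/J = 50780·0.157/9.42×10^-4 = 8.435×10^6 Pa.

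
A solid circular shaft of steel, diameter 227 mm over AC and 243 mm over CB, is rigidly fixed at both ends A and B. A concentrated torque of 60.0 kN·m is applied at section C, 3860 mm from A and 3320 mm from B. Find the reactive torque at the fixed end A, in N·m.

Compatibility: T_A·a/J_AC = T_B·b/J_CB with T_A + T_B = T₀.
J_AC = 2.61×10^-4 m⁴, J_CB = 3.42×10^-4 m⁴, so T_A = T₀·(J_AC/a)/((J_AC/a)+(J_CB/b)) = 23750 N·m, T_B = 36250 N·m.

23700 N·m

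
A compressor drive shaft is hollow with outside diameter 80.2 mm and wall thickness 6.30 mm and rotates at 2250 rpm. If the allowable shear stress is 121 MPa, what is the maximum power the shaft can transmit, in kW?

J = π(d_o⁴ − d_i⁴)/32 = π(0.0802⁴ − 0.0676⁴)/32 = 2.011×10^-6 m⁴.
T_max = τ_allow·J/r = 1.21×10^8 × 2.011×10^-6 / 0.0401 = 6069 N·m.
ω = 2π·2250/60 = 235.6 rad/s, so P_max = T_max·ω = 1.430×10^6 W.

1430 kW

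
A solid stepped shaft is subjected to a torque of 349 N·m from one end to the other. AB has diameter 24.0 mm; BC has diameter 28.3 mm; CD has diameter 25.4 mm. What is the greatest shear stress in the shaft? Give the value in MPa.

Under the same torque, τ_max = 16T/(πd³) is largest where d is smallest — segment AB (d = 24.0 mm).
τ_max = 16·349.0/(π·(0.0240)³) = 1.286×10^8 Pa.

129 MPa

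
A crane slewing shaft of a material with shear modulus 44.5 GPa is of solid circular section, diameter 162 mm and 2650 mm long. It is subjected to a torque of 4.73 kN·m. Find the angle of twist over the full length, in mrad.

J = πd⁴/32 = π(0.162)⁴/32 = 6.762×10^-5 m⁴.
θ = T·L/(G·J) = 4730 × 2.65 / (44.5×10⁹ × 6.762×10^-5) = 4.166×10^-3 rad.

4.17 mrad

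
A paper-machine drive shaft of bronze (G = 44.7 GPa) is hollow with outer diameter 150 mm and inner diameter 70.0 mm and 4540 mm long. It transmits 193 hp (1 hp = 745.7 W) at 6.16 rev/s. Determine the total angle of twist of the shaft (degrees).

ω = 2π·6.16 = 38.70 rad/s, so T = P/ω = 193×745.7 / 38.70 = 3718 N·m.
J = π(d_o⁴ − d_i⁴)/32 = π(0.150⁴ − 0.0700⁴)/32 = 4.734×10^-5 m⁴.
θ = T·L/(G·J) = 3718 × 4.54 / (44.7×10⁹ × 4.734×10^-5) = 7.977×10^-3 rad.

0.457°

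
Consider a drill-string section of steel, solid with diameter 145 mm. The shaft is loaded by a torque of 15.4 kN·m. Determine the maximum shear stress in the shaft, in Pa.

J = πd⁴/32 = π(0.145)⁴/32 = 4.340×10^-5 m⁴.
τ_max = T·r/J = 15400 × 0.0725 / 4.340×10^-5 = 2.573×10^7 Pa.

2.57e7 Pa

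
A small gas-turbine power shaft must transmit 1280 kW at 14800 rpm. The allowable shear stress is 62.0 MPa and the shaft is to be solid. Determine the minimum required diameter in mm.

ω = 2π·14800/60 = 1550 rad/s, so T = P/ω = 1280×10³ / 1550 = 825.9 N·m.
For a solid shaft τ_max = 16T/(πd³), so d = (16T/(π τ_allow))^(1/3) = (16·825.9/(π·6.20×10^7))^(1/3) = 0.04078 m.

40.8 mm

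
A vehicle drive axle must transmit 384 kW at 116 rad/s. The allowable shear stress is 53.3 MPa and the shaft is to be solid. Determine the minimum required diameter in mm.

ω = 116 rad/s, so T = P/ω = 384×10³ / 116.0 = 3310 N·m.
For a solid shaft τ_max = 16T/(πd³), so d = (16T/(π τ_allow))^(1/3) = (16·3310/(π·5.33×10^7))^(1/3) = 0.06814 m.

68.1 mm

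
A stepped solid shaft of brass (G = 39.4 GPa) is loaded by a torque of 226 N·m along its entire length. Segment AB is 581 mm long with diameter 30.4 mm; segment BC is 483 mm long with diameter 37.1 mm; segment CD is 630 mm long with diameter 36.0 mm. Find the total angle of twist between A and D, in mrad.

76.6 mrad

J_AB = π(0.0304)⁴/32 = 8.38×10^-8 m⁴; J_BC = π(0.0371)⁴/32 = 1.86×10^-7 m⁴; J_CD = π(0.0360)⁴/32 = 1.65×10^-7 m⁴.
θ = (T/G)·Σ L_i/J_i = (226.0/39.4×10⁹)·(0.581/8.38×10^-8 + 0.483/1.86×10^-7 + 0.630/1.65×10^-7) = 0.07656 rad.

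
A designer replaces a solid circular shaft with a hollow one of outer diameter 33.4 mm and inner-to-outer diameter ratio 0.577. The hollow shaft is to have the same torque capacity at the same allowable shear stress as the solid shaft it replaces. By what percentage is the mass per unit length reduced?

Equal τ_max and T ⇒ the solid shaft needs d_s³ = d_o³(1−k⁴), so d_s = 33.4·(1−0.577⁴)^(1/3) = 32.12 mm.
Area ratio A_h/A_s = d_o²(1−k²)/d_s² = (1−k²)/(1−k⁴)^(2/3) = 0.7214.
Mass saving = 1 − 0.7214 = 27.9 %.

27.9 %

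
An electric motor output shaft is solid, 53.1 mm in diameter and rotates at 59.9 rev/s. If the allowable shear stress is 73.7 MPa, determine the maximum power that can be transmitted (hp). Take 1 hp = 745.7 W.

J = πd⁴/32 = π(0.0531)⁴/32 = 7.805×10^-7 m⁴.
T_max = τ_allow·J/r = 7.37×10^7 × 7.805×10^-7 / 0.0266 = 2167 N·m.
ω = 2π·59.9 = 376.4 rad/s, so P_max = T_max·ω = 8.154×10^5 W.

1090 hp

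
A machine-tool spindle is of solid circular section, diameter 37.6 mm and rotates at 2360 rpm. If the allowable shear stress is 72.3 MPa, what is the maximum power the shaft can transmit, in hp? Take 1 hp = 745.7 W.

J = πd⁴/32 = π(0.0376)⁴/32 = 1.962×10^-7 m⁴.
T_max = τ_allow·J/r = 7.23×10^7 × 1.962×10^-7 / 0.0188 = 754.6 N·m.
ω = 2π·2360/60 = 247.1 rad/s, so P_max = T_max·ω = 1.865×10^5 W.

250 hp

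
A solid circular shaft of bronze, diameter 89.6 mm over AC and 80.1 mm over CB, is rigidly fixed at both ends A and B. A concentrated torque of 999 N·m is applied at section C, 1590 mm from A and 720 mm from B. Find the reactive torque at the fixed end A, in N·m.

Compatibility: T_A·a/J_AC = T_B·b/J_CB with T_A + T_B = T₀.
J_AC = 6.33×10^-6 m⁴, J_CB = 4.04×10^-6 m⁴, so T_A = T₀·(J_AC/a)/((J_AC/a)+(J_CB/b)) = 414.4 N·m, T_B = 584.6 N·m.

414 N·m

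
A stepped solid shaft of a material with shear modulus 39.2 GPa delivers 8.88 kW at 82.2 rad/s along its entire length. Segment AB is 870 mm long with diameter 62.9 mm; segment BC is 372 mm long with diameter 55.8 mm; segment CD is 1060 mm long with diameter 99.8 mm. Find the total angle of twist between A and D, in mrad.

ω = 82.2 rad/s, so T = P/ω = 8.88×10³ / 82.20 = 108.0 N·m.
J_AB = π(0.0629)⁴/32 = 1.54×10^-6 m⁴; J_BC = π(0.0558)⁴/32 = 9.52×10^-7 m⁴; J_CD = π(0.0998)⁴/32 = 9.74×10^-6 m⁴.
θ = (T/G)·Σ L_i/J_i = (108.0/39.2×10⁹)·(0.870/1.54×10^-6 + 0.372/9.52×10^-7 + 1.06/9.74×10^-6) = 2.937×10^-3 rad.

2.94 mrad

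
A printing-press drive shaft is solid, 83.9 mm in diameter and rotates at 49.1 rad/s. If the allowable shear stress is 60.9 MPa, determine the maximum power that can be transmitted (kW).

J = πd⁴/32 = π(0.0839)⁴/32 = 4.865×10^-6 m⁴.
T_max = τ_allow·J/r = 6.09×10^7 × 4.865×10^-6 / 0.0420 = 7062 N·m.
ω = 49.1 rad/s, so P_max = T_max·ω = 3.467×10^5 W.

347 kW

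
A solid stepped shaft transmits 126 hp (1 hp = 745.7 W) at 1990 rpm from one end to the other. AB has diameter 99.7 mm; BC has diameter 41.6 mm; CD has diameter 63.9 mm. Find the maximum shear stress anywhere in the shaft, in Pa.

3.19e7 Pa

ω = 2π·1990/60 = 208.4 rad/s, so T = P/ω = 126×745.7 / 208.4 = 450.9 N·m.
Under the same torque, τ_max = 16T/(πd³) is largest where d is smallest — segment BC (d = 41.6 mm).
τ_max = 16·450.9/(π·(0.0416)³) = 3.190×10^7 Pa.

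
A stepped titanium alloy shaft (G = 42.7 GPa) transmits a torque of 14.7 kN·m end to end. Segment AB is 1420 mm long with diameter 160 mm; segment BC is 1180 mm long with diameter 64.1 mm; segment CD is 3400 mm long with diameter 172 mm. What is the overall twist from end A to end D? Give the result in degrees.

J_AB = π(0.160)⁴/32 = 6.43×10^-5 m⁴; J_BC = π(0.0641)⁴/32 = 1.66×10^-6 m⁴; J_CD = π(0.172)⁴/32 = 8.59×10^-5 m⁴.
θ = (T/G)·Σ L_i/J_i = (14700/42.7×10⁹)·(1.42/6.43×10^-5 + 1.18/1.66×10^-6 + 3.40/8.59×10^-5) = 0.2663 rad.

15.3°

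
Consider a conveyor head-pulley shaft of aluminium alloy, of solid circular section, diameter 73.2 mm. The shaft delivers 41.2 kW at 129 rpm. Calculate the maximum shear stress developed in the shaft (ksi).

5.74 ksi

ω = 2π·129/60 = 13.51 rad/s, so T = P/ω = 41.2×10³ / 13.51 = 3050 N·m.
J = πd⁴/32 = π(0.0732)⁴/32 = 2.819×10^-6 m⁴.
τ_max = T·r/J = 3050 × 0.0366 / 2.819×10^-6 = 3.960×10^7 Pa.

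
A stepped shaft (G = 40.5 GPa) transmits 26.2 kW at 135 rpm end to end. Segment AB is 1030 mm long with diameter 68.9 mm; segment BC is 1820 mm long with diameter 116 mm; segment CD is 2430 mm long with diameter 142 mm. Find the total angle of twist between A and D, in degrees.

1.65°

ω = 2π·135/60 = 14.14 rad/s, so T = P/ω = 26.2×10³ / 14.14 = 1853 N·m.
J_AB = π(0.0689)⁴/32 = 2.21×10^-6 m⁴; J_BC = π(0.116)⁴/32 = 1.78×10^-5 m⁴; J_CD = π(0.142)⁴/32 = 3.99×10^-5 m⁴.
θ = (T/G)·Σ L_i/J_i = (1853/40.5×10⁹)·(1.03/2.21×10^-6 + 1.82/1.78×10^-5 + 2.43/3.99×10^-5) = 0.02877 rad.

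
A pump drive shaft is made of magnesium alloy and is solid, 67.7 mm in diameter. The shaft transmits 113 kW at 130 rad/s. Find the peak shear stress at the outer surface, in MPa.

ω = 130 rad/s, so T = P/ω = 113×10³ / 130.0 = 869.2 N·m.
J = πd⁴/32 = π(0.0677)⁴/32 = 2.062×10^-6 m⁴.
τ_max = T·r/J = 869.2 × 0.0338 / 2.062×10^-6 = 1.427×10^7 Pa.

14.3 MPa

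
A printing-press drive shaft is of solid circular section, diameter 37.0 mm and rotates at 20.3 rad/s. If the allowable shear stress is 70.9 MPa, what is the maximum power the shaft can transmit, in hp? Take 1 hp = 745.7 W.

19.2 hp

J = πd⁴/32 = π(0.0370)⁴/32 = 1.840×10^-7 m⁴.
T_max = τ_allow·J/r = 7.09×10^7 × 1.840×10^-7 / 0.0185 = 705.1 N·m.
ω = 20.3 rad/s, so P_max = T_max·ω = 1.431×10^4 W.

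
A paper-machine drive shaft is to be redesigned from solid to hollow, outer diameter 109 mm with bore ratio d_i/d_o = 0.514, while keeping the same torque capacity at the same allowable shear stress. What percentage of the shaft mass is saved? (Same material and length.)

22.8 %

Equal τ_max and T ⇒ the solid shaft needs d_s³ = d_o³(1−k⁴), so d_s = 109·(1−0.514⁴)^(1/3) = 106.4 mm.
Area ratio A_h/A_s = d_o²(1−k²)/d_s² = (1−k²)/(1−k⁴)^(2/3) = 0.7722.
Mass saving = 1 − 0.7722 = 22.8 %.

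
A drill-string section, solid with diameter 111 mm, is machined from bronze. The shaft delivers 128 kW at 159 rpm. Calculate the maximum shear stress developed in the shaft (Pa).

2.86e7 Pa

ω = 2π·159/60 = 16.65 rad/s, so T = P/ω = 128×10³ / 16.65 = 7687 N·m.
J = πd⁴/32 = π(0.111)⁴/32 = 1.490×10^-5 m⁴.
τ_max = T·r/J = 7687 × 0.0555 / 1.490×10^-5 = 2.863×10^7 Pa.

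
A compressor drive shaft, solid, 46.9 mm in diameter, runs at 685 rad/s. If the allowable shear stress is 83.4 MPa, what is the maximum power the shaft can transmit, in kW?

1160 kW

J = πd⁴/32 = π(0.0469)⁴/32 = 4.750×10^-7 m⁴.
T_max = τ_allow·J/r = 8.34×10^7 × 4.750×10^-7 / 0.0234 = 1689 N·m.
ω = 685 rad/s, so P_max = T_max·ω = 1.157×10^6 W.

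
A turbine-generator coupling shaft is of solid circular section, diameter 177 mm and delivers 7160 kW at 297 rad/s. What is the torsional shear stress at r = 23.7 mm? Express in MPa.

5.93 MPa

ω = 297 rad/s, so T = P/ω = 7160×10³ / 297.0 = 24110 N·m.
J = πd⁴/32 = π(0.177)⁴/32 = 9.636×10^-5 m⁴.
Shear stress varies linearly with radius: τ = T·r/J = 24110 × 0.0237 / 9.636×10^-5 = 5.929×10^6 Pa.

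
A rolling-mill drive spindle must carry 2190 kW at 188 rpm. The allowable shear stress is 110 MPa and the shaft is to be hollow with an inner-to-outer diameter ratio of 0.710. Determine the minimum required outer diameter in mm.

190 mm

ω = 2π·188/60 = 19.69 rad/s, so T = P/ω = 2190×10³ / 19.69 = 111200 N·m.
For a hollow shaft with d_i/d_o = 0.710: τ_max = 16T/(π d_o³ (1−k⁴)), so d_o = [16T/(π τ_allow (1−k⁴))]^(1/3) = [16·111200/(π·1.10×10^8·0.7459)]^(1/3) = 0.1904 m.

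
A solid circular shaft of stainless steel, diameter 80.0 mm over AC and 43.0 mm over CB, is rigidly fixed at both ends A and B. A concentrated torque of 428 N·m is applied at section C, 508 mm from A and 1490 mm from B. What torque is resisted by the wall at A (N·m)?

Compatibility: T_A·a/J_AC = T_B·b/J_CB with T_A + T_B = T₀.
J_AC = 4.02×10^-6 m⁴, J_CB = 3.36×10^-7 m⁴, so T_A = T₀·(J_AC/a)/((J_AC/a)+(J_CB/b)) = 416.2 N·m, T_B = 11.84 N·m.

416 N·m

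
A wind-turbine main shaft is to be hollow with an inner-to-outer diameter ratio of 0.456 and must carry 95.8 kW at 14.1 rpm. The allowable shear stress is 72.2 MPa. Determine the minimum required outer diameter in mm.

168 mm

ω = 2π·14.1/60 = 1.477 rad/s, so T = P/ω = 95.8×10³ / 1.477 = 64880 N·m.
For a hollow shaft with d_i/d_o = 0.456: τ_max = 16T/(π d_o³ (1−k⁴)), so d_o = [16T/(π τ_allow (1−k⁴))]^(1/3) = [16·64880/(π·7.22×10^7·0.9568)]^(1/3) = 0.1685 m.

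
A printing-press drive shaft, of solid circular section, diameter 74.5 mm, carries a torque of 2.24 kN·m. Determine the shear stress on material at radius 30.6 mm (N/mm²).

22.7 N/mm²

J = πd⁴/32 = π(0.0745)⁴/32 = 3.024×10^-6 m⁴.
Shear stress varies linearly with radius: τ = T·r/J = 2240 × 0.0306 / 3.024×10^-6 = 2.266×10^7 Pa.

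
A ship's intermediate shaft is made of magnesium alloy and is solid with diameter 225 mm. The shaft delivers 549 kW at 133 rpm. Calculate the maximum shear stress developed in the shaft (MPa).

17.6 MPa

ω = 2π·133/60 = 13.93 rad/s, so T = P/ω = 549×10³ / 13.93 = 39420 N·m.
J = πd⁴/32 = π(0.225)⁴/32 = 2.516×10^-4 m⁴.
τ_max = T·r/J = 39420 × 0.113 / 2.516×10^-4 = 1.762×10^7 Pa.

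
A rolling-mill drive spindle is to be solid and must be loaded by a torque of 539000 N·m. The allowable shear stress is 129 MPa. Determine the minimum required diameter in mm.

277 mm

For a solid shaft τ_max = 16T/(πd³), so d = (16T/(π τ_allow))^(1/3) = (16·539000/(π·1.29×10^8))^(1/3) = 0.2771 m.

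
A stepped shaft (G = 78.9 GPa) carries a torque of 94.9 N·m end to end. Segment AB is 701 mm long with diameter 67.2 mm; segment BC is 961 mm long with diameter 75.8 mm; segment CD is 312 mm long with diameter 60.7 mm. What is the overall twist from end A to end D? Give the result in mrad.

J_AB = π(0.0672)⁴/32 = 2.00×10^-6 m⁴; J_BC = π(0.0758)⁴/32 = 3.24×10^-6 m⁴; J_CD = π(0.0607)⁴/32 = 1.33×10^-6 m⁴.
θ = (T/G)·Σ L_i/J_i = (94.90/78.9×10⁹)·(0.701/2.00×10^-6 + 0.961/3.24×10^-6 + 0.312/1.33×10^-6) = 1.059×10^-3 rad.

1.06 mrad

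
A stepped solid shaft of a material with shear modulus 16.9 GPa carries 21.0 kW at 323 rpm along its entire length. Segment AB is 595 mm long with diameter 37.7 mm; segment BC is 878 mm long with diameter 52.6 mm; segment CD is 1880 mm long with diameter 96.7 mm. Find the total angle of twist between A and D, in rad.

ω = 2π·323/60 = 33.82 rad/s, so T = P/ω = 21.0×10³ / 33.82 = 620.9 N·m.
J_AB = π(0.0377)⁴/32 = 1.98×10^-7 m⁴; J_BC = π(0.0526)⁴/32 = 7.52×10^-7 m⁴; J_CD = π(0.0967)⁴/32 = 8.58×10^-6 m⁴.
θ = (T/G)·Σ L_i/J_i = (620.9/16.9×10⁹)·(0.595/1.98×10^-7 + 0.878/7.52×10^-7 + 1.88/8.58×10^-6) = 0.1612 rad.

0.161 rad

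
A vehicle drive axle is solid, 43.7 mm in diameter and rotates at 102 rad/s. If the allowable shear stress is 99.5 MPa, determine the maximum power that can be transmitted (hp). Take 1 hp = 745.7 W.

223 hp

J = πd⁴/32 = π(0.0437)⁴/32 = 3.580×10^-7 m⁴.
T_max = τ_allow·J/r = 9.95×10^7 × 3.580×10^-7 / 0.0219 = 1630 N·m.
ω = 102 rad/s, so P_max = T_max·ω = 1.663×10^5 W.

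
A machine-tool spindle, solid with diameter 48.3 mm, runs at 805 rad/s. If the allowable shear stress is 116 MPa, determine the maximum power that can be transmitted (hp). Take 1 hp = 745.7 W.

J = πd⁴/32 = π(0.0483)⁴/32 = 5.343×10^-7 m⁴.
T_max = τ_allow·J/r = 1.16×10^8 × 5.343×10^-7 / 0.0241 = 2566 N·m.
ω = 805 rad/s, so P_max = T_max·ω = 2.066×10^6 W.

2770 hp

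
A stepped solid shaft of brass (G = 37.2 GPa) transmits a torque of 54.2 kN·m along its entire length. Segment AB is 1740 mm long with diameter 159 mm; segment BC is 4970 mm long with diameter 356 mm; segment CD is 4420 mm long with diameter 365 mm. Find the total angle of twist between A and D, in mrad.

J_AB = π(0.159)⁴/32 = 6.27×10^-5 m⁴; J_BC = π(0.356)⁴/32 = 1.58×10^-3 m⁴; J_CD = π(0.365)⁴/32 = 1.74×10^-3 m⁴.
θ = (T/G)·Σ L_i/J_i = (54200/37.2×10⁹)·(1.74/6.27×10^-5 + 4.97/1.58×10^-3 + 4.42/1.74×10^-3) = 0.04869 rad.

48.7 mrad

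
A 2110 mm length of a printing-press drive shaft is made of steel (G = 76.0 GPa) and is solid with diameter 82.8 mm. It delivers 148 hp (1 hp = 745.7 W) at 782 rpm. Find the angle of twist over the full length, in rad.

0.00811 rad

ω = 2π·782/60 = 81.89 rad/s, so T = P/ω = 148×745.7 / 81.89 = 1348 N·m.
J = πd⁴/32 = π(0.0828)⁴/32 = 4.614×10^-6 m⁴.
θ = T·L/(G·J) = 1348 × 2.11 / (76.0×10⁹ × 4.614×10^-6) = 8.108×10^-3 rad.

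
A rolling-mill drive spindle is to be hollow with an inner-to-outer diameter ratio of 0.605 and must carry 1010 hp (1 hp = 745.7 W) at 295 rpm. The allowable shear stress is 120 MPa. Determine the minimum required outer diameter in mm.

ω = 2π·295/60 = 30.89 rad/s, so T = P/ω = 1010×745.7 / 30.89 = 24380 N·m.
For a hollow shaft with d_i/d_o = 0.605: τ_max = 16T/(π d_o³ (1−k⁴)), so d_o = [16T/(π τ_allow (1−k⁴))]^(1/3) = [16·24380/(π·1.20×10^8·0.8660)]^(1/3) = 0.1061 m.

106 mm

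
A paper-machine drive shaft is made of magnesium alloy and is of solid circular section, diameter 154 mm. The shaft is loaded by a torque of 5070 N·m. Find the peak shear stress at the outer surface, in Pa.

J = πd⁴/32 = π(0.154)⁴/32 = 5.522×10^-5 m⁴.
τ_max = T·r/J = 5070 × 0.0770 / 5.522×10^-5 = 7.070×10^6 Pa.

7.07e6 Pa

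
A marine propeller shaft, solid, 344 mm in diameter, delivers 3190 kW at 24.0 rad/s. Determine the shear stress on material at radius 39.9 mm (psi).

559 psi

ω = 24.0 rad/s, so T = P/ω = 3190×10³ / 24.00 = 132900 N·m.
J = πd⁴/32 = π(0.344)⁴/32 = 1.375×10^-3 m⁴.
Shear stress varies linearly with radius: τ = T·r/J = 132900 × 0.0399 / 1.375×10^-3 = 3.858×10^6 Pa.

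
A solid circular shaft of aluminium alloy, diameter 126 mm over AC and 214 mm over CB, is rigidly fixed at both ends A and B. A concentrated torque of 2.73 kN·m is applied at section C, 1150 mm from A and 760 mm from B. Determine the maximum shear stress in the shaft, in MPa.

Compatibility: T_A·a/J_AC = T_B·b/J_CB with T_A + T_B = T₀.
J_AC = 2.47×10^-5 m⁴, J_CB = 2.06×10^-4 m⁴, so T_A = T₀·(J_AC/a)/((J_AC/a)+(J_CB/b)) = 200.9 N·m, T_B = 2529 N·m.
τ in each portion: τ_AC = 5.11×10^5 Pa, τ_CB = 1.31×10^6 Pa; maximum is in CB.
τ_max = T_CB·r/J = 2529·0.107/2.06×10^-4 = 1.314×10^6 Pa.

1.31 MPa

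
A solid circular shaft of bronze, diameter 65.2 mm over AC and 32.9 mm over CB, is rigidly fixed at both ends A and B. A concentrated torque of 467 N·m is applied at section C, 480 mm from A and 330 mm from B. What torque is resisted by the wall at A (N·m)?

Compatibility: T_A·a/J_AC = T_B·b/J_CB with T_A + T_B = T₀.
J_AC = 1.77×10^-6 m⁴, J_CB = 1.15×10^-7 m⁴, so T_A = T₀·(J_AC/a)/((J_AC/a)+(J_CB/b)) = 426.8 N·m, T_B = 40.24 N·m.

427 N·m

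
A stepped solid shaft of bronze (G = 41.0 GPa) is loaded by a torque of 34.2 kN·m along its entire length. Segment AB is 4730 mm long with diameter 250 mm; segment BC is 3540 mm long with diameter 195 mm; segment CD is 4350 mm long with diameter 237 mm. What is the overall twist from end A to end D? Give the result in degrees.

2.45°

J_AB = π(0.250)⁴/32 = 3.83×10^-4 m⁴; J_BC = π(0.195)⁴/32 = 1.42×10^-4 m⁴; J_CD = π(0.237)⁴/32 = 3.10×10^-4 m⁴.
θ = (T/G)·Σ L_i/J_i = (34200/41.0×10⁹)·(4.73/3.83×10^-4 + 3.54/1.42×10^-4 + 4.35/3.10×10^-4) = 0.04281 rad.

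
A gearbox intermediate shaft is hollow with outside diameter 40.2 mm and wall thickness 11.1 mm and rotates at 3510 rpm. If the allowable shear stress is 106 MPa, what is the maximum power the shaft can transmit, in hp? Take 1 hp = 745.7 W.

640 hp

J = π(d_o⁴ − d_i⁴)/32 = π(0.0402⁴ − 0.0180⁴)/32 = 2.461×10^-7 m⁴.
T_max = τ_allow·J/r = 1.06×10^8 × 2.461×10^-7 / 0.0201 = 1298 N·m.
ω = 2π·3510/60 = 367.6 rad/s, so P_max = T_max·ω = 4.770×10^5 W.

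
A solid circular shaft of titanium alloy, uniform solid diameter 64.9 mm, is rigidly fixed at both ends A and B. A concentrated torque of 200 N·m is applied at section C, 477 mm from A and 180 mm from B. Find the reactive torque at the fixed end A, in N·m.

54.8 N·m

With uniform GJ and both ends fixed, compatibility θ_AC = θ_CB gives T_A·a = T_B·b, together with T_A + T_B = T₀.
T_A = T₀·b/(a+b) = 200.0·180/657.0 = 54.79 N·m; T_B = 145.2 N·m.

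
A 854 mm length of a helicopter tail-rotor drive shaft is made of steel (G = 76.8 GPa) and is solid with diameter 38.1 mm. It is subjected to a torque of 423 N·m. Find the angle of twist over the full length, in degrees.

1.30°

J = πd⁴/32 = π(0.0381)⁴/32 = 2.069×10^-7 m⁴.
θ = T·L/(G·J) = 423.0 × 0.854 / (76.8×10⁹ × 2.069×10^-7) = 0.02274 rad.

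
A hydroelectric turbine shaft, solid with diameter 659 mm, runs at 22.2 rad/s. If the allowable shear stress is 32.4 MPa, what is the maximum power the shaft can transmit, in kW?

J = πd⁴/32 = π(0.659)⁴/32 = 0.01852 m⁴.
T_max = τ_allow·J/r = 3.24×10^7 × 0.01852 / 0.330 = 1.821e6 N·m.
ω = 22.2 rad/s, so P_max = T_max·ω = 4.042×10^7 W.

40400 kW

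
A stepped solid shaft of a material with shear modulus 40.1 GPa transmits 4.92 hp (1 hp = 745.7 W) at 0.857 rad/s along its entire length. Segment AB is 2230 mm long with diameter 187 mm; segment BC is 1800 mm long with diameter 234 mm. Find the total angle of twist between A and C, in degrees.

0.151°

ω = 0.857 rad/s, so T = P/ω = 4.92×745.7 / 0.8570 = 4281 N·m.
J_AB = π(0.187)⁴/32 = 1.20×10^-4 m⁴; J_BC = π(0.234)⁴/32 = 2.94×10^-4 m⁴.
θ = (T/G)·Σ L_i/J_i = (4281/40.1×10⁹)·(2.23/1.20×10^-4 + 1.80/2.94×10^-4) = 2.636×10^-3 rad.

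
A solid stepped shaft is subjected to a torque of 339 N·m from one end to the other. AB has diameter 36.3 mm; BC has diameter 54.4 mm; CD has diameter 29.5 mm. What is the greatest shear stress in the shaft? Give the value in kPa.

Under the same torque, τ_max = 16T/(πd³) is largest where d is smallest — segment CD (d = 29.5 mm).
τ_max = 16·339.0/(π·(0.0295)³) = 6.725×10^7 Pa.

67300 kPa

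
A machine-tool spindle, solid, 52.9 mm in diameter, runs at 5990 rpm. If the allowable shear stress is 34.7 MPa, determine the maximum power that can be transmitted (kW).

J = πd⁴/32 = π(0.0529)⁴/32 = 7.688×10^-7 m⁴.
T_max = τ_allow·J/r = 3.47×10^7 × 7.688×10^-7 / 0.0264 = 1009 N·m.
ω = 2π·5990/60 = 627.3 rad/s, so P_max = T_max·ω = 6.327×10^5 W.

633 kW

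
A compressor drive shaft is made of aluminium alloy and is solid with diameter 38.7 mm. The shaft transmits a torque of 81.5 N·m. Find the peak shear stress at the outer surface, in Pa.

7.16e6 Pa

J = πd⁴/32 = π(0.0387)⁴/32 = 2.202×10^-7 m⁴.
τ_max = T·r/J = 81.50 × 0.0194 / 2.202×10^-7 = 7.161×10^6 Pa.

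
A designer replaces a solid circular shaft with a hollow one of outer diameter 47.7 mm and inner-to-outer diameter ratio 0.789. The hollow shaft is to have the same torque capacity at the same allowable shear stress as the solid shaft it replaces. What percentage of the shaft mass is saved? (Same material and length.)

Equal τ_max and T ⇒ the solid shaft needs d_s³ = d_o³(1−k⁴), so d_s = 47.7·(1−0.789⁴)^(1/3) = 40.51 mm.
Area ratio A_h/A_s = d_o²(1−k²)/d_s² = (1−k²)/(1−k⁴)^(2/3) = 0.5234.
Mass saving = 1 − 0.5234 = 47.7 %.

47.7 %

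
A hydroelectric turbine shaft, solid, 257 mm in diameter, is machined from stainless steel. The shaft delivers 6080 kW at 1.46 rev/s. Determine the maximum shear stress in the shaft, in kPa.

ω = 2π·1.46 = 9.173 rad/s, so T = P/ω = 6080×10³ / 9.173 = 662800 N·m.
J = πd⁴/32 = π(0.257)⁴/32 = 4.283×10^-4 m⁴.
τ_max = T·r/J = 662800 × 0.129 / 4.283×10^-4 = 1.989×10^8 Pa.

199000 kPa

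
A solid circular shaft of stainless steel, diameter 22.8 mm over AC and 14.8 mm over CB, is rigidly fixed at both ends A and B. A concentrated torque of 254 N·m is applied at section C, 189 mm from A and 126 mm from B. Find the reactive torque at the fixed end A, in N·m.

201 N·m

Compatibility: T_A·a/J_AC = T_B·b/J_CB with T_A + T_B = T₀.
J_AC = 2.65×10^-8 m⁴, J_CB = 4.71×10^-9 m⁴, so T_A = T₀·(J_AC/a)/((J_AC/a)+(J_CB/b)) = 200.6 N·m, T_B = 53.42 N·m.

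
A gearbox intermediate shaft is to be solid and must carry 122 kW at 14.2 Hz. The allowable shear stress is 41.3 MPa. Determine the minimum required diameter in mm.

55.2 mm

ω = 2π·14.2 = 89.22 rad/s, so T = P/ω = 122×10³ / 89.22 = 1367 N·m.
For a solid shaft τ_max = 16T/(πd³), so d = (16T/(π τ_allow))^(1/3) = (16·1367/(π·4.13×10^7))^(1/3) = 0.05525 m.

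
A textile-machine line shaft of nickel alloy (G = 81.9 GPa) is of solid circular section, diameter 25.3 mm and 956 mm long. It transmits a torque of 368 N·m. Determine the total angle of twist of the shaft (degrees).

J = πd⁴/32 = π(0.0253)⁴/32 = 4.022×10^-8 m⁴.
θ = T·L/(G·J) = 368.0 × 0.956 / (81.9×10⁹ × 4.022×10^-8) = 0.1068 rad.

6.12°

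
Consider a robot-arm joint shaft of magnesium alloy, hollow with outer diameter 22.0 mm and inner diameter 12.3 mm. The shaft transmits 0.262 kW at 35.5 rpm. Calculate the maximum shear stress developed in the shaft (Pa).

ω = 2π·35.5/60 = 3.718 rad/s, so T = P/ω = 0.262×10³ / 3.718 = 70.48 N·m.
J = π(d_o⁴ − d_i⁴)/32 = π(0.0220⁴ − 0.0123⁴)/32 = 2.075×10^-8 m⁴.
τ_max = T·r/J = 70.48 × 0.0110 / 2.075×10^-8 = 3.736×10^7 Pa.

3.74e7 Pa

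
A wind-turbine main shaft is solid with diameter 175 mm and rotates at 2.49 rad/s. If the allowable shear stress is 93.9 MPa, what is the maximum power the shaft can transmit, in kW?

J = πd⁴/32 = π(0.175)⁴/32 = 9.208×10^-5 m⁴.
T_max = τ_allow·J/r = 9.39×10^7 × 9.208×10^-5 / 0.0875 = 98810 N·m.
ω = 2.49 rad/s, so P_max = T_max·ω = 2.460×10^5 W.

246 kW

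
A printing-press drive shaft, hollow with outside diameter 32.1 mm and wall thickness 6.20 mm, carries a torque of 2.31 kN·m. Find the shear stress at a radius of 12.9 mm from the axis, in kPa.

333000 kPa

J = π(d_o⁴ − d_i⁴)/32 = π(0.0321⁴ − 0.0197⁴)/32 = 8.945×10^-8 m⁴.
Shear stress varies linearly with radius: τ = T·r/J = 2310 × 0.0129 / 8.945×10^-8 = 3.331×10^8 Pa.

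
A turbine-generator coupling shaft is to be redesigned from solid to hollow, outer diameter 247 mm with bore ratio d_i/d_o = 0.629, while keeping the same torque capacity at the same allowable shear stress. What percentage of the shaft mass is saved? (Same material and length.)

Equal τ_max and T ⇒ the solid shaft needs d_s³ = d_o³(1−k⁴), so d_s = 247·(1−0.629⁴)^(1/3) = 233.4 mm.
Area ratio A_h/A_s = d_o²(1−k²)/d_s² = (1−k²)/(1−k⁴)^(2/3) = 0.6770.
Mass saving = 1 − 0.6770 = 32.3 %.

32.3 %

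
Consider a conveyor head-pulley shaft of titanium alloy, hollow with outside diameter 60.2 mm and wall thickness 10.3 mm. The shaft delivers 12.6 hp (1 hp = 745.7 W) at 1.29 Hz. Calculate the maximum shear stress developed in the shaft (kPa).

ω = 2π·1.29 = 8.105 rad/s, so T = P/ω = 12.6×745.7 / 8.105 = 1159 N·m.
J = π(d_o⁴ − d_i⁴)/32 = π(0.0602⁴ − 0.0396⁴)/32 = 1.048×10^-6 m⁴.
τ_max = T·r/J = 1159 × 0.0301 / 1.048×10^-6 = 3.330×10^7 Pa.

33300 kPa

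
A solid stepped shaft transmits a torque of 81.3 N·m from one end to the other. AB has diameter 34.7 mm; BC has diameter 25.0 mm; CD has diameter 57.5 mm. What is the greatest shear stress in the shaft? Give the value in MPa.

Under the same torque, τ_max = 16T/(πd³) is largest where d is smallest — segment BC (d = 25.0 mm).
τ_max = 16·81.30/(π·(0.0250)³) = 2.650×10^7 Pa.

26.5 MPa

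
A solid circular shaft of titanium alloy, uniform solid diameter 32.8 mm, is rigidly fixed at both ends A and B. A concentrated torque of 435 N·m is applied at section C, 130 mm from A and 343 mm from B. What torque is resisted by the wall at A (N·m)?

With uniform GJ and both ends fixed, compatibility θ_AC = θ_CB gives T_A·a = T_B·b, together with T_A + T_B = T₀.
T_A = T₀·b/(a+b) = 435.0·343/473.0 = 315.4 N·m; T_B = 119.6 N·m.

315 N·m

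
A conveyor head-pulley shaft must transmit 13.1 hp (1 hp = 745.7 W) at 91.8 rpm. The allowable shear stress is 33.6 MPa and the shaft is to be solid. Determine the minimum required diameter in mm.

ω = 2π·91.8/60 = 9.613 rad/s, so T = P/ω = 13.1×745.7 / 9.613 = 1016 N·m.
For a solid shaft τ_max = 16T/(πd³), so d = (16T/(π τ_allow))^(1/3) = (16·1016/(π·3.36×10^7))^(1/3) = 0.05360 m.

53.6 mm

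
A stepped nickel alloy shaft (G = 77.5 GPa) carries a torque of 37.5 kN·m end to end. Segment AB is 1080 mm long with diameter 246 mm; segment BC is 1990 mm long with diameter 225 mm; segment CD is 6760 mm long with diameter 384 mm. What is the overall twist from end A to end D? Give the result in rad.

J_AB = π(0.246)⁴/32 = 3.60×10^-4 m⁴; J_BC = π(0.225)⁴/32 = 2.52×10^-4 m⁴; J_CD = π(0.384)⁴/32 = 2.13×10^-3 m⁴.
θ = (T/G)·Σ L_i/J_i = (37500/77.5×10⁹)·(1.08/3.60×10^-4 + 1.99/2.52×10^-4 + 6.76/2.13×10^-3) = 6.813×10^-3 rad.

0.00681 rad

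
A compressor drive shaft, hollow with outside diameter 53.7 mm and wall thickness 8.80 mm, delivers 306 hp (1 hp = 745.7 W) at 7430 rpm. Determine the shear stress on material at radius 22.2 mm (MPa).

ω = 2π·7430/60 = 778.1 rad/s, so T = P/ω = 306×745.7 / 778.1 = 293.3 N·m.
J = π(d_o⁴ − d_i⁴)/32 = π(0.0537⁴ − 0.0361⁴)/32 = 6.497×10^-7 m⁴.
Shear stress varies linearly with radius: τ = T·r/J = 293.3 × 0.0222 / 6.497×10^-7 = 1.002×10^7 Pa.

10.0 MPa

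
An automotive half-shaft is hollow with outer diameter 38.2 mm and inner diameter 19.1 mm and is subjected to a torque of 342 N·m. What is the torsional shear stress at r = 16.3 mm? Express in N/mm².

28.4 N/mm²

J = π(d_o⁴ − d_i⁴)/32 = π(0.0382⁴ − 0.0191⁴)/32 = 1.960×10^-7 m⁴.
Shear stress varies linearly with radius: τ = T·r/J = 342.0 × 0.0163 / 1.960×10^-7 = 2.844×10^7 Pa.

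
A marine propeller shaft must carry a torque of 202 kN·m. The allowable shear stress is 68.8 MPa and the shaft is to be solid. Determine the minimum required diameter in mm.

For a solid shaft τ_max = 16T/(πd³), so d = (16T/(π τ_allow))^(1/3) = (16·202000/(π·6.88×10^7))^(1/3) = 0.2464 m.

246 mm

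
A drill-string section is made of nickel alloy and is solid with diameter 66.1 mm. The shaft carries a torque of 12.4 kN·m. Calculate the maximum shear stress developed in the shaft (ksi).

31.7 ksi

J = πd⁴/32 = π(0.0661)⁴/32 = 1.874×10^-6 m⁴.
τ_max = T·r/J = 12400 × 0.0330 / 1.874×10^-6 = 2.187×10^8 Pa.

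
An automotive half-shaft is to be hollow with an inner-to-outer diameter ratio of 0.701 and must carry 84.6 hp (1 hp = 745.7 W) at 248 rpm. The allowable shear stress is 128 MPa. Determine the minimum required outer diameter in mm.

50.3 mm

ω = 2π·248/60 = 25.97 rad/s, so T = P/ω = 84.6×745.7 / 25.97 = 2429 N·m.
For a hollow shaft with d_i/d_o = 0.701: τ_max = 16T/(π d_o³ (1−k⁴)), so d_o = [16T/(π τ_allow (1−k⁴))]^(1/3) = [16·2429/(π·1.28×10^8·0.7585)]^(1/3) = 0.05032 m.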